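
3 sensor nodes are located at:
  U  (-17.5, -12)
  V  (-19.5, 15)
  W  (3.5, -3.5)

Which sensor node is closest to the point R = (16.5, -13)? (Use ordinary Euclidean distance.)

Compare squared distances (the ordering matches that of the actual distances):
|RU|² = (16.5−(-17.5))² + (-13−(-12))² = 1156 + 1 = 1157
|RV|² = (16.5−(-19.5))² + (-13−15)² = 1296 + 784 = 2080
|RW|² = (16.5−3.5)² + (-13−(-3.5))² = 169 + 90.25 = 259.25
W is nearest.

W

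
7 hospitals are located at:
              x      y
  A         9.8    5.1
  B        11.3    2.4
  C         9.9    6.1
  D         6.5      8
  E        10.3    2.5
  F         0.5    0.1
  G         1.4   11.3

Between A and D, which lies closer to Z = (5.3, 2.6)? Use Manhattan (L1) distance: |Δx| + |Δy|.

D

d(Z,A) = |5.3−9.8| + |2.6−5.1| = 4.5 + 2.5 = 7
d(Z,D) = |5.3−6.5| + |2.6−8| = 1.2 + 5.4 = 6.6
7 > 6.6, so D is closer.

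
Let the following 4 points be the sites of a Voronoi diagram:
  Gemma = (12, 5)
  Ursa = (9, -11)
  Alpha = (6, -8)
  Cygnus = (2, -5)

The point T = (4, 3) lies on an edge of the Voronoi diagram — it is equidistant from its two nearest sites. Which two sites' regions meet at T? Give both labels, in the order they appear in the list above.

Gemma and Cygnus

Squared distances from T to each site:
d²(T, Gemma) = (4−12)² + (3−5)² = 64 + 4 = 68
d²(T, Ursa) = (4−9)² + (3−(-11))² = 25 + 196 = 221
d²(T, Alpha) = (4−6)² + (3−(-8))² = 4 + 121 = 125
d²(T, Cygnus) = (4−2)² + (3−(-5))² = 4 + 64 = 68
T is equidistant from Gemma and Cygnus (both at squared distance 68), and every other site is strictly farther — so T lies on the Gemma–Cygnus Voronoi edge.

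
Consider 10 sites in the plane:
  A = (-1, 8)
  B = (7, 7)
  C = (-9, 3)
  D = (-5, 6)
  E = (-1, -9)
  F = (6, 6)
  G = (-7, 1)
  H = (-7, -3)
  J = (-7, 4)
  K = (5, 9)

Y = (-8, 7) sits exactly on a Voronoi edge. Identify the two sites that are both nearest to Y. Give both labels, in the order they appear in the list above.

Squared distances from Y to each site:
|YA|² = 49 + 1 = 50
|YB|² = 225 + 0 = 225
|YC|² = 1 + 16 = 17
|YD|² = 9 + 1 = 10
|YE|² = 49 + 256 = 305
|YF|² = 196 + 1 = 197
|YG|² = 1 + 36 = 37
|YH|² = 1 + 100 = 101
|YJ|² = 1 + 9 = 10
|YK|² = 169 + 4 = 173
Y is equidistant from D and J (both at squared distance 10), and every other site is strictly farther — so Y lies on the D–J Voronoi edge.

D and J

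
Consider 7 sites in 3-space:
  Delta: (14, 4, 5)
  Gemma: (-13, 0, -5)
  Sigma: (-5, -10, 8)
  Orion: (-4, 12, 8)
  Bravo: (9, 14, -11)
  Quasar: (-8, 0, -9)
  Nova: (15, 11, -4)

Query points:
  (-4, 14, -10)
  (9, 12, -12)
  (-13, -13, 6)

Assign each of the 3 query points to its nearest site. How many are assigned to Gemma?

0

(-4, 14, -10) — d² to each: Delta:649, Gemma:302, Sigma:901, Orion:328, Bravo:170, Quasar:213, Nova:406 → nearest is Bravo
(9, 12, -12) — d² to each: Delta:378, Gemma:677, Sigma:1080, Orion:569, Bravo:5, Quasar:442, Nova:101 → nearest is Bravo
(-13, -13, 6) — d² to each: Delta:1019, Gemma:290, Sigma:77, Orion:710, Bravo:1502, Quasar:419, Nova:1460 → nearest is Sigma
0 of the 3 points have Gemma as nearest.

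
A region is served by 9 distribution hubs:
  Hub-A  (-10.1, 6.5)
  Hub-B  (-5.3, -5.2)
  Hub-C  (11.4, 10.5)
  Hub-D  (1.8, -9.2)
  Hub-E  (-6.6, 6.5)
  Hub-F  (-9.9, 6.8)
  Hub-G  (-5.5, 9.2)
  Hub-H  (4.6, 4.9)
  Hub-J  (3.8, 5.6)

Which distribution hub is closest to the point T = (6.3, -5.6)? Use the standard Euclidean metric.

Compare squared distances (the ordering matches that of the actual distances):
d²(T, Hub-A) = (6.3−(-10.1))² + (-5.6−6.5)² = 268.96 + 146.41 = 415.37
d²(T, Hub-B) = (6.3−(-5.3))² + (-5.6−(-5.2))² = 134.56 + 0.16 = 134.72
d²(T, Hub-C) = (6.3−11.4)² + (-5.6−10.5)² = 26.01 + 259.21 = 285.22
d²(T, Hub-D) = (6.3−1.8)² + (-5.6−(-9.2))² = 20.25 + 12.96 = 33.21
d²(T, Hub-E) = (6.3−(-6.6))² + (-5.6−6.5)² = 166.41 + 146.41 = 312.82
d²(T, Hub-F) = (6.3−(-9.9))² + (-5.6−6.8)² = 262.44 + 153.76 = 416.2
d²(T, Hub-G) = (6.3−(-5.5))² + (-5.6−9.2)² = 139.24 + 219.04 = 358.28
d²(T, Hub-H) = (6.3−4.6)² + (-5.6−4.9)² = 2.89 + 110.25 = 113.14
d²(T, Hub-J) = (6.3−3.8)² + (-5.6−5.6)² = 6.25 + 125.44 = 131.69
The smallest is to Hub-D, so T lies in the Voronoi region of Hub-D.

Hub-D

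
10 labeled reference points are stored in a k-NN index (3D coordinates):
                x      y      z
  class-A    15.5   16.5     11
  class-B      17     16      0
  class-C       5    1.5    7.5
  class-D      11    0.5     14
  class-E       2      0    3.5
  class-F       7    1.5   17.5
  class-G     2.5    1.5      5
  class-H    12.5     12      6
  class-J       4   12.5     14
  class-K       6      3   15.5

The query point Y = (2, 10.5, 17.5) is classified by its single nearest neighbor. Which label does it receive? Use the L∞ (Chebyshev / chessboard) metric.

class-J

d(Y, class-A) = max(13.5, 6, 6.5) = 13.5
d(Y, class-B) = max(15, 5.5, 17.5) = 17.5
d(Y, class-C) = max(3, 9, 10) = 10
d(Y, class-D) = max(9, 10, 3.5) = 10
d(Y, class-E) = max(0, 10.5, 14) = 14
d(Y, class-F) = max(5, 9, 0) = 9
d(Y, class-G) = max(0.5, 9, 12.5) = 12.5
d(Y, class-H) = max(10.5, 1.5, 11.5) = 11.5
d(Y, class-J) = max(2, 2, 3.5) = 3.5
d(Y, class-K) = max(4, 7.5, 2) = 7.5
class-J is nearest.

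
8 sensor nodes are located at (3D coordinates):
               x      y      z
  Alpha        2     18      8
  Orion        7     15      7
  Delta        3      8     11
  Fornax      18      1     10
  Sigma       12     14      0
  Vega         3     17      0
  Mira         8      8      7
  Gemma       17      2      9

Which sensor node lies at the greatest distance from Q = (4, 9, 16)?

Sigma

Since √ is increasing, it suffices to compare squared distances:
d²(Q, Alpha) = (4−2)² + (9−18)² + (16−8)² = 4 + 81 + 64 = 149
d²(Q, Orion) = (4−7)² + (9−15)² + (16−7)² = 9 + 36 + 81 = 126
d²(Q, Delta) = (4−3)² + (9−8)² + (16−11)² = 1 + 1 + 25 = 27
d²(Q, Fornax) = (4−18)² + (9−1)² + (16−10)² = 196 + 64 + 36 = 296
d²(Q, Sigma) = (4−12)² + (9−14)² + (16−0)² = 64 + 25 + 256 = 345
d²(Q, Vega) = (4−3)² + (9−17)² + (16−0)² = 1 + 64 + 256 = 321
d²(Q, Mira) = (4−8)² + (9−8)² + (16−7)² = 16 + 1 + 81 = 98
d²(Q, Gemma) = (4−17)² + (9−2)² + (16−9)² = 169 + 49 + 49 = 267
The largest is to Sigma.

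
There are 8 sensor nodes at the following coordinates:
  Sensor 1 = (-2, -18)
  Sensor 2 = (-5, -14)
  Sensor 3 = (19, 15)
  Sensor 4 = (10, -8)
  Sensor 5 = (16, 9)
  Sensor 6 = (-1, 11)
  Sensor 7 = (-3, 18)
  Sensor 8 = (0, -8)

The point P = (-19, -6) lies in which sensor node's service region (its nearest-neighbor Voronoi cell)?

Compare squared distances (the ordering matches that of the actual distances):
d²(P, Sensor 1) = 289 + 144 = 433
d²(P, Sensor 2) = 196 + 64 = 260
d²(P, Sensor 3) = 1444 + 441 = 1885
d²(P, Sensor 4) = 841 + 4 = 845
d²(P, Sensor 5) = 1225 + 225 = 1450
d²(P, Sensor 6) = 324 + 289 = 613
d²(P, Sensor 7) = 256 + 576 = 832
d²(P, Sensor 8) = 361 + 4 = 365
Sensor 2 is nearest.

Sensor 2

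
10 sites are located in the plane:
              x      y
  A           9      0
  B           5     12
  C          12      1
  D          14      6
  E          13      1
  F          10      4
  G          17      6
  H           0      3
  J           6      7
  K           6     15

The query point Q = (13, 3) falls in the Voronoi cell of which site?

Squared Euclidean distances:
|QA|² = 16 + 9 = 25
|QB|² = 64 + 81 = 145
|QC|² = 1 + 4 = 5
|QD|² = 1 + 9 = 10
|QE|² = 0 + 4 = 4
|QF|² = 9 + 1 = 10
|QG|² = 16 + 9 = 25
|QH|² = 169 + 0 = 169
|QJ|² = 49 + 16 = 65
|QK|² = 49 + 144 = 193
The smallest is to E, so Q lies in the Voronoi region of E.

E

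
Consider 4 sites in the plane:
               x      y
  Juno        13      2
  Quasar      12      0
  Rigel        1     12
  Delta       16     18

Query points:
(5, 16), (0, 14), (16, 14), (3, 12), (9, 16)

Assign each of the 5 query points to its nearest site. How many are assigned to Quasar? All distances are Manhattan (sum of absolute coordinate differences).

0

(5, 16) — d to each: Juno:22, Quasar:23, Rigel:8, Delta:13 → nearest is Rigel
(0, 14) — d to each: Juno:25, Quasar:26, Rigel:3, Delta:20 → nearest is Rigel
(16, 14) — d to each: Juno:15, Quasar:18, Rigel:17, Delta:4 → nearest is Delta
(3, 12) — d to each: Juno:20, Quasar:21, Rigel:2, Delta:19 → nearest is Rigel
(9, 16) — d to each: Juno:18, Quasar:19, Rigel:12, Delta:9 → nearest is Delta
0 of the 5 points have Quasar as nearest.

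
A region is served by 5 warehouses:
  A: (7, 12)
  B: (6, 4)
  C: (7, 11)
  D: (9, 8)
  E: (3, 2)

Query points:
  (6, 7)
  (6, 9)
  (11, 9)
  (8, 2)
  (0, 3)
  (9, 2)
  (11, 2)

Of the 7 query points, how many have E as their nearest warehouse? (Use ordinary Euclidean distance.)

(6, 7) — d² to each: A:26, B:9, C:17, D:10, E:34 → nearest is B
(6, 9) — d² to each: A:10, B:25, C:5, D:10, E:58 → nearest is C
(11, 9) — d² to each: A:25, B:50, C:20, D:5, E:113 → nearest is D
(8, 2) — d² to each: A:101, B:8, C:82, D:37, E:25 → nearest is B
(0, 3) — d² to each: A:130, B:37, C:113, D:106, E:10 → nearest is E
(9, 2) — d² to each: A:104, B:13, C:85, D:36, E:36 → nearest is B
(11, 2) — d² to each: A:116, B:29, C:97, D:40, E:64 → nearest is B
1 of the 7 points has E as nearest.

1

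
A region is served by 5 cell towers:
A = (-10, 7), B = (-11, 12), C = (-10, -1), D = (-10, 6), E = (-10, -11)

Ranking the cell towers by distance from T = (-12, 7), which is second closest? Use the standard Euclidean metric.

D

Compare squared distances (the ordering matches that of the actual distances):
|TA|² = (-12−(-10))² + (7−7)² = 4 + 0 = 4
|TB|² = (-12−(-11))² + (7−12)² = 1 + 25 = 26
|TC|² = (-12−(-10))² + (7−(-1))² = 4 + 64 = 68
|TD|² = (-12−(-10))² + (7−6)² = 4 + 1 = 5
|TE|² = (-12−(-10))² + (7−(-11))² = 4 + 324 = 328
Sorted ascending: A, D, B, … — the second-nearest is D.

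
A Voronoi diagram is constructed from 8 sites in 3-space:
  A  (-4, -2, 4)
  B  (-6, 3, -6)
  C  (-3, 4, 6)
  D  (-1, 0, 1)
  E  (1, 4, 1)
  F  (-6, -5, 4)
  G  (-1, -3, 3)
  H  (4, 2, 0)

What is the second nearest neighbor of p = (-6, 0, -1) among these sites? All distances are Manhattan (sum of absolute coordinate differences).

B

d(p,A) = |-6−(-4)| + |0−(-2)| + |-1−4| = 2 + 2 + 5 = 9
d(p,B) = |-6−(-6)| + |0−3| + |-1−(-6)| = 0 + 3 + 5 = 8
d(p,C) = |-6−(-3)| + |0−4| + |-1−6| = 3 + 4 + 7 = 14
d(p,D) = |-6−(-1)| + |0−0| + |-1−1| = 5 + 0 + 2 = 7
d(p,E) = |-6−1| + |0−4| + |-1−1| = 7 + 4 + 2 = 13
d(p,F) = |-6−(-6)| + |0−(-5)| + |-1−4| = 0 + 5 + 5 = 10
d(p,G) = |-6−(-1)| + |0−(-3)| + |-1−3| = 5 + 3 + 4 = 12
d(p,H) = |-6−4| + |0−2| + |-1−0| = 10 + 2 + 1 = 13
Sorted ascending: D, B, A, … — the second-nearest is B.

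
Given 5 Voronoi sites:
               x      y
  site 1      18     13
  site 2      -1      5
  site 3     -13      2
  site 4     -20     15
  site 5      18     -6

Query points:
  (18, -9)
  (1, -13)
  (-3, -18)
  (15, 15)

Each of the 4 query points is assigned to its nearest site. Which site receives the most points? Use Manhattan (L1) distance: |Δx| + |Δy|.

site 2

(18, -9) — d to each: site 1:22, site 2:33, site 3:42, site 4:62, site 5:3 → nearest is site 5
(1, -13) — d to each: site 1:43, site 2:20, site 3:29, site 4:49, site 5:24 → nearest is site 2
(-3, -18) — d to each: site 1:52, site 2:25, site 3:30, site 4:50, site 5:33 → nearest is site 2
(15, 15) — d to each: site 1:5, site 2:26, site 3:41, site 4:35, site 5:24 → nearest is site 1
Tally — site 1:1, site 2:2, site 5:1. site 2 captures the most (2).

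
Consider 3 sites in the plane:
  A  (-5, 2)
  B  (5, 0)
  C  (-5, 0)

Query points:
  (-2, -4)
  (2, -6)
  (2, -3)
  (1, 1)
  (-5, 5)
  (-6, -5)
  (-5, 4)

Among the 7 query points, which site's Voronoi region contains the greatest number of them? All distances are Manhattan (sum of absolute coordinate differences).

B

(-2, -4) — d to each: A:9, B:11, C:7 → nearest is C
(2, -6) — d to each: A:15, B:9, C:13 → nearest is B
(2, -3) — d to each: A:12, B:6, C:10 → nearest is B
(1, 1) — d to each: A:7, B:5, C:7 → nearest is B
(-5, 5) — d to each: A:3, B:15, C:5 → nearest is A
(-6, -5) — d to each: A:8, B:16, C:6 → nearest is C
(-5, 4) — d to each: A:2, B:14, C:4 → nearest is A
Tally — A:2, B:3, C:2. B captures the most (3).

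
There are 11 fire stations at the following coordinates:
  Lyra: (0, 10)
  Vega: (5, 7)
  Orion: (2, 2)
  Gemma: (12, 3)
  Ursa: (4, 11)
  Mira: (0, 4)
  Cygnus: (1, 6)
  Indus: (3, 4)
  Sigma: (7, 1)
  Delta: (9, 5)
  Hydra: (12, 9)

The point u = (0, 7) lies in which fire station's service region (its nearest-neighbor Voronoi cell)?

Compare squared distances (the ordering matches that of the actual distances):
d²(u, Lyra) = 0 + 9 = 9
d²(u, Vega) = 25 + 0 = 25
d²(u, Orion) = 4 + 25 = 29
d²(u, Gemma) = 144 + 16 = 160
d²(u, Ursa) = 16 + 16 = 32
d²(u, Mira) = 0 + 9 = 9
d²(u, Cygnus) = 1 + 1 = 2
d²(u, Indus) = 9 + 9 = 18
d²(u, Sigma) = 49 + 36 = 85
d²(u, Delta) = 81 + 4 = 85
d²(u, Hydra) = 144 + 4 = 148
Cygnus is nearest.

Cygnus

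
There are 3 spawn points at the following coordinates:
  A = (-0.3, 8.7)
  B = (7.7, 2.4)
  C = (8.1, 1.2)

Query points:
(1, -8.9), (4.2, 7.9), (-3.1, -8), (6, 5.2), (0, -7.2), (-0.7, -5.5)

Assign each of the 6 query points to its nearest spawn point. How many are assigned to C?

4

(1, -8.9) — d² to each: A:311.45, B:172.58, C:152.42 → nearest is C
(4.2, 7.9) — d² to each: A:20.89, B:42.5, C:60.1 → nearest is A
(-3.1, -8) — d² to each: A:286.73, B:224.8, C:210.08 → nearest is C
(6, 5.2) — d² to each: A:51.94, B:10.73, C:20.41 → nearest is B
(0, -7.2) — d² to each: A:252.9, B:151.45, C:136.17 → nearest is C
(-0.7, -5.5) — d² to each: A:201.8, B:132.97, C:122.33 → nearest is C
4 of the 6 points have C as nearest.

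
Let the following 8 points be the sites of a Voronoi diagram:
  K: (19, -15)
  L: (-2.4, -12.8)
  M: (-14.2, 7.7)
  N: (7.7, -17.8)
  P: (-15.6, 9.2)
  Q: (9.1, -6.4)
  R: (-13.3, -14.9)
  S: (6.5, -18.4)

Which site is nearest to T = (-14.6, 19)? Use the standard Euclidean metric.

Since √ is increasing, it suffices to compare squared distances:
|TK|² = (-14.6−19)² + (19−(-15))² = 1128.96 + 1156 = 2284.96
|TL|² = (-14.6−(-2.4))² + (19−(-12.8))² = 148.84 + 1011.24 = 1160.08
|TM|² = (-14.6−(-14.2))² + (19−7.7)² = 0.16 + 127.69 = 127.85
|TN|² = (-14.6−7.7)² + (19−(-17.8))² = 497.29 + 1354.24 = 1851.53
|TP|² = (-14.6−(-15.6))² + (19−9.2)² = 1 + 96.04 = 97.04
|TQ|² = (-14.6−9.1)² + (19−(-6.4))² = 561.69 + 645.16 = 1206.85
|TR|² = (-14.6−(-13.3))² + (19−(-14.9))² = 1.69 + 1149.21 = 1150.9
|TS|² = (-14.6−6.5)² + (19−(-18.4))² = 445.21 + 1398.76 = 1843.97
P is nearest.

P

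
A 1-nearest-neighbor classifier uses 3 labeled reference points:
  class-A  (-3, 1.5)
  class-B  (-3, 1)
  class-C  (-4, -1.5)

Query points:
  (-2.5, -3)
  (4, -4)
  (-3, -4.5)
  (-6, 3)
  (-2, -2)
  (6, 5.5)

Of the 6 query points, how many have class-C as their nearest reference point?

(-2.5, -3) — d² to each: class-A:20.5, class-B:16.25, class-C:4.5 → nearest is class-C
(4, -4) — d² to each: class-A:79.25, class-B:74, class-C:70.25 → nearest is class-C
(-3, -4.5) — d² to each: class-A:36, class-B:30.25, class-C:10 → nearest is class-C
(-6, 3) — d² to each: class-A:11.25, class-B:13, class-C:24.25 → nearest is class-A
(-2, -2) — d² to each: class-A:13.25, class-B:10, class-C:4.25 → nearest is class-C
(6, 5.5) — d² to each: class-A:97, class-B:101.25, class-C:149 → nearest is class-A
4 of the 6 points have class-C as nearest.

4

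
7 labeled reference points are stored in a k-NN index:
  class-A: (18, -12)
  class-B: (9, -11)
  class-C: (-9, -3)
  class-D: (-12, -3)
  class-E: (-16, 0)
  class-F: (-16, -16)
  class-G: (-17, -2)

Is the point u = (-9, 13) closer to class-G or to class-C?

class-C

Compare squared distances:
d²(u, class-G) = (-9−(-17))² + (13−(-2))² = 64 + 225 = 289
d²(u, class-C) = (-9−(-9))² + (13−(-3))² = 0 + 256 = 256
289 > 256, so class-C is closer.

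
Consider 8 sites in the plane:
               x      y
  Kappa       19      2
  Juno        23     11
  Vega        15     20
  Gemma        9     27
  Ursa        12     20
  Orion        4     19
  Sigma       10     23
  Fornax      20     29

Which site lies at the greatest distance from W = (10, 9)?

Since √ is increasing, it suffices to compare squared distances:
d²(W, Kappa) = 81 + 49 = 130
d²(W, Juno) = 169 + 4 = 173
d²(W, Vega) = 25 + 121 = 146
d²(W, Gemma) = 1 + 324 = 325
d²(W, Ursa) = 4 + 121 = 125
d²(W, Orion) = 36 + 100 = 136
d²(W, Sigma) = 0 + 196 = 196
d²(W, Fornax) = 100 + 400 = 500
The largest is to Fornax.

Fornax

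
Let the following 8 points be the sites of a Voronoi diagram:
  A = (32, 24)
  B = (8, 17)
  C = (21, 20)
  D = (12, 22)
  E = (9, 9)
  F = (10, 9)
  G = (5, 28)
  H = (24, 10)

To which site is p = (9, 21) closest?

D

Squared Euclidean distances:
|pA|² = (9−32)² + (21−24)² = 529 + 9 = 538
|pB|² = (9−8)² + (21−17)² = 1 + 16 = 17
|pC|² = (9−21)² + (21−20)² = 144 + 1 = 145
|pD|² = (9−12)² + (21−22)² = 9 + 1 = 10
|pE|² = (9−9)² + (21−9)² = 0 + 144 = 144
|pF|² = (9−10)² + (21−9)² = 1 + 144 = 145
|pG|² = (9−5)² + (21−28)² = 16 + 49 = 65
|pH|² = (9−24)² + (21−10)² = 225 + 121 = 346
The smallest is to D, so p lies in the Voronoi region of D.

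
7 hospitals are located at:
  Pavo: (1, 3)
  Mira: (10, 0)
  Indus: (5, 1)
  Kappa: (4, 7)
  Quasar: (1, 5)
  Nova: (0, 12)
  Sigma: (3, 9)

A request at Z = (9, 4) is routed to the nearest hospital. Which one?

Mira

Squared Euclidean distances:
d²(Z, Pavo) = (9−1)² + (4−3)² = 64 + 1 = 65
d²(Z, Mira) = (9−10)² + (4−0)² = 1 + 16 = 17
d²(Z, Indus) = (9−5)² + (4−1)² = 16 + 9 = 25
d²(Z, Kappa) = (9−4)² + (4−7)² = 25 + 9 = 34
d²(Z, Quasar) = (9−1)² + (4−5)² = 64 + 1 = 65
d²(Z, Nova) = (9−0)² + (4−12)² = 81 + 64 = 145
d²(Z, Sigma) = (9−3)² + (4−9)² = 36 + 25 = 61
Mira is nearest.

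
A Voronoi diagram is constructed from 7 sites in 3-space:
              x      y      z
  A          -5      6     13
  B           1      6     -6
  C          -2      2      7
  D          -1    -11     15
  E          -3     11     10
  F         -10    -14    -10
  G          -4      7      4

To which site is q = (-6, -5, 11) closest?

Compare squared distances (the ordering matches that of the actual distances):
|qA|² = (-6−(-5))² + (-5−6)² + (11−13)² = 1 + 121 + 4 = 126
|qB|² = (-6−1)² + (-5−6)² + (11−(-6))² = 49 + 121 + 289 = 459
|qC|² = (-6−(-2))² + (-5−2)² + (11−7)² = 16 + 49 + 16 = 81
|qD|² = (-6−(-1))² + (-5−(-11))² + (11−15)² = 25 + 36 + 16 = 77
|qE|² = (-6−(-3))² + (-5−11)² + (11−10)² = 9 + 256 + 1 = 266
|qF|² = (-6−(-10))² + (-5−(-14))² + (11−(-10))² = 16 + 81 + 441 = 538
|qG|² = (-6−(-4))² + (-5−7)² + (11−4)² = 4 + 144 + 49 = 197
The smallest is to D, so q lies in the Voronoi region of D.

D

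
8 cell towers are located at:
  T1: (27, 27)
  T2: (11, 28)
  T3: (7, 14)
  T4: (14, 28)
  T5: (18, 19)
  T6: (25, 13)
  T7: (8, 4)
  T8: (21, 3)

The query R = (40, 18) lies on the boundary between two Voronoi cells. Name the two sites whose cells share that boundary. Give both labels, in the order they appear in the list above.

T1 and T6

Squared distances from R to each site:
|RT1|² = 169 + 81 = 250
|RT2|² = 841 + 100 = 941
|RT3|² = 1089 + 16 = 1105
|RT4|² = 676 + 100 = 776
|RT5|² = 484 + 1 = 485
|RT6|² = 225 + 25 = 250
|RT7|² = 1024 + 196 = 1220
|RT8|² = 361 + 225 = 586
R is equidistant from T1 and T6 (both at squared distance 250), and every other site is strictly farther — so R lies on the T1–T6 Voronoi edge.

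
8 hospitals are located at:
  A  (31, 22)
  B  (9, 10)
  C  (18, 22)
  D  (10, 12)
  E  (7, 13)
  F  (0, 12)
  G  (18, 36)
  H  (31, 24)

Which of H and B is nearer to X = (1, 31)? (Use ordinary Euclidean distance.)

B

Compare squared distances:
|XH|² = (1−31)² + (31−24)² = 900 + 49 = 949
|XB|² = (1−9)² + (31−10)² = 64 + 441 = 505
949 > 505, so B is closer.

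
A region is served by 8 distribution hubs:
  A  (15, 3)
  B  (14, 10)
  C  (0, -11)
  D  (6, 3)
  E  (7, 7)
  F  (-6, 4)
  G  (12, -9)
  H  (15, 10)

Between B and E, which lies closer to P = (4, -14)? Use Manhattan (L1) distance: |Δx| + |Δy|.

d(P,B) = |4−14| + |-14−10| = 10 + 24 = 34
d(P,E) = |4−7| + |-14−7| = 3 + 21 = 24
34 > 24, so E is closer.

E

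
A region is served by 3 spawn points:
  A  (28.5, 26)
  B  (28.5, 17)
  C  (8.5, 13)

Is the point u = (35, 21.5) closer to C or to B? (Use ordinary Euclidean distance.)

Compare squared distances:
|uC|² = (35−8.5)² + (21.5−13)² = 702.25 + 72.25 = 774.5
|uB|² = (35−28.5)² + (21.5−17)² = 42.25 + 20.25 = 62.5
774.5 > 62.5, so B is closer.

B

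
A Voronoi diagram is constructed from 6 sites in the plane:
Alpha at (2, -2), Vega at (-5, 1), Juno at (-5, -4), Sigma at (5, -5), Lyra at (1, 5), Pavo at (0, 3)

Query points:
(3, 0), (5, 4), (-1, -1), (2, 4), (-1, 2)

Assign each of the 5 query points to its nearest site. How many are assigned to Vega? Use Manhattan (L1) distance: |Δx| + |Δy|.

(3, 0) — d to each: Alpha:3, Vega:9, Juno:12, Sigma:7, Lyra:7, Pavo:6 → nearest is Alpha
(5, 4) — d to each: Alpha:9, Vega:13, Juno:18, Sigma:9, Lyra:5, Pavo:6 → nearest is Lyra
(-1, -1) — d to each: Alpha:4, Vega:6, Juno:7, Sigma:10, Lyra:8, Pavo:5 → nearest is Alpha
(2, 4) — d to each: Alpha:6, Vega:10, Juno:15, Sigma:12, Lyra:2, Pavo:3 → nearest is Lyra
(-1, 2) — d to each: Alpha:7, Vega:5, Juno:10, Sigma:13, Lyra:5, Pavo:2 → nearest is Pavo
0 of the 5 points have Vega as nearest.

0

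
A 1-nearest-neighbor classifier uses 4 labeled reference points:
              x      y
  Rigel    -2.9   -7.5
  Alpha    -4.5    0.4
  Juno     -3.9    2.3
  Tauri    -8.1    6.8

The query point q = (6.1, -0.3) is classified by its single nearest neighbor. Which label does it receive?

Since √ is increasing, it suffices to compare squared distances:
d²(q, Rigel) = (6.1−(-2.9))² + (-0.3−(-7.5))² = 81 + 51.84 = 132.84
d²(q, Alpha) = (6.1−(-4.5))² + (-0.3−0.4)² = 112.36 + 0.49 = 112.85
d²(q, Juno) = (6.1−(-3.9))² + (-0.3−2.3)² = 100 + 6.76 = 106.76
d²(q, Tauri) = (6.1−(-8.1))² + (-0.3−6.8)² = 201.64 + 50.41 = 252.05
Minimum is at Juno.

Juno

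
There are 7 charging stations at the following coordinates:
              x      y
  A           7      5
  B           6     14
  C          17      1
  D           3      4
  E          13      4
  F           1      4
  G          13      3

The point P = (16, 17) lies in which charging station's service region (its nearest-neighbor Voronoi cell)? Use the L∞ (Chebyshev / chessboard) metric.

B

d(P,A) = max(9, 12) = 12
d(P,B) = max(10, 3) = 10
d(P,C) = max(1, 16) = 16
d(P,D) = max(13, 13) = 13
d(P,E) = max(3, 13) = 13
d(P,F) = max(15, 13) = 15
d(P,G) = max(3, 14) = 14
The smallest is to B, so P lies in the Voronoi region of B.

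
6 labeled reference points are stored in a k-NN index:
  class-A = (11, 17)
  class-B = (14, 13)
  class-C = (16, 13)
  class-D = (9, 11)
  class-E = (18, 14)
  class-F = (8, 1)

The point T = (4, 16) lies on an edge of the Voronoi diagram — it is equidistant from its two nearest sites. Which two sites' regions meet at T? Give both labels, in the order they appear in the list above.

class-A and class-D

Squared distances from T to each site:
d²(T, class-A) = 49 + 1 = 50
d²(T, class-B) = 100 + 9 = 109
d²(T, class-C) = 144 + 9 = 153
d²(T, class-D) = 25 + 25 = 50
d²(T, class-E) = 196 + 4 = 200
d²(T, class-F) = 16 + 225 = 241
T is equidistant from class-A and class-D (both at squared distance 50), and every other site is strictly farther — so T lies on the class-A–class-D Voronoi edge.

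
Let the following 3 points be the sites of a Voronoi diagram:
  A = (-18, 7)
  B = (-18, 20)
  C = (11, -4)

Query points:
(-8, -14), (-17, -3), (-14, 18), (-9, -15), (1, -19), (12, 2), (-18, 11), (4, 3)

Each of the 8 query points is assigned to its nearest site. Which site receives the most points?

(-8, -14) — d² to each: A:541, B:1256, C:461 → nearest is C
(-17, -3) — d² to each: A:101, B:530, C:785 → nearest is A
(-14, 18) — d² to each: A:137, B:20, C:1109 → nearest is B
(-9, -15) — d² to each: A:565, B:1306, C:521 → nearest is C
(1, -19) — d² to each: A:1037, B:1882, C:325 → nearest is C
(12, 2) — d² to each: A:925, B:1224, C:37 → nearest is C
(-18, 11) — d² to each: A:16, B:81, C:1066 → nearest is A
(4, 3) — d² to each: A:500, B:773, C:98 → nearest is C
Tally — A:2, B:1, C:5. C captures the most (5).

C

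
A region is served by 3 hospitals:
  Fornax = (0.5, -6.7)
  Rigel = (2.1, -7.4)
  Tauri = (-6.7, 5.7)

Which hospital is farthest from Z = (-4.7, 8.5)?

Rigel

Since √ is increasing, it suffices to compare squared distances:
d²(Z, Fornax) = (-4.7−0.5)² + (8.5−(-6.7))² = 27.04 + 231.04 = 258.08
d²(Z, Rigel) = (-4.7−2.1)² + (8.5−(-7.4))² = 46.24 + 252.81 = 299.05
d²(Z, Tauri) = (-4.7−(-6.7))² + (8.5−5.7)² = 4 + 7.84 = 11.84
The largest is to Rigel.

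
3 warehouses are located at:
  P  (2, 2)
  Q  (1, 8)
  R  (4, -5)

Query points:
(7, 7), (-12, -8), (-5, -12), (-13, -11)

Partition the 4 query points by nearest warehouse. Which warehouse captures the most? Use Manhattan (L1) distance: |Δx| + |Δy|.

(7, 7) — d to each: P:10, Q:7, R:15 → nearest is Q
(-12, -8) — d to each: P:24, Q:29, R:19 → nearest is R
(-5, -12) — d to each: P:21, Q:26, R:16 → nearest is R
(-13, -11) — d to each: P:28, Q:33, R:23 → nearest is R
Tally — Q:1, R:3. R captures the most (3).

R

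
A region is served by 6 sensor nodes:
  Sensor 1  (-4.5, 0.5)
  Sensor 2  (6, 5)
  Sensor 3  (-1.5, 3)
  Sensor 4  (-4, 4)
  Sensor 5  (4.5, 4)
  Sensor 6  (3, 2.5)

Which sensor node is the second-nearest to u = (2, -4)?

Compare squared distances (the ordering matches that of the actual distances):
d²(u, Sensor 1) = (2−(-4.5))² + (-4−0.5)² = 42.25 + 20.25 = 62.5
d²(u, Sensor 2) = (2−6)² + (-4−5)² = 16 + 81 = 97
d²(u, Sensor 3) = (2−(-1.5))² + (-4−3)² = 12.25 + 49 = 61.25
d²(u, Sensor 4) = (2−(-4))² + (-4−4)² = 36 + 64 = 100
d²(u, Sensor 5) = (2−4.5)² + (-4−4)² = 6.25 + 64 = 70.25
d²(u, Sensor 6) = (2−3)² + (-4−2.5)² = 1 + 42.25 = 43.25
Sorted ascending: Sensor 6, Sensor 3, Sensor 1, … — the second-nearest is Sensor 3.

Sensor 3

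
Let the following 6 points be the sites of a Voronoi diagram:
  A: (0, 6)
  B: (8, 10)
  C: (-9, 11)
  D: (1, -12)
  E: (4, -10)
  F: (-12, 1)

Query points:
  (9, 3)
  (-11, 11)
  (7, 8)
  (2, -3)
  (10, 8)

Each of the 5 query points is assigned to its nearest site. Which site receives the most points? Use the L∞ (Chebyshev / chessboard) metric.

B

(9, 3) — d to each: A:9, B:7, C:18, D:15, E:13, F:21 → nearest is B
(-11, 11) — d to each: A:11, B:19, C:2, D:23, E:21, F:10 → nearest is C
(7, 8) — d to each: A:7, B:2, C:16, D:20, E:18, F:19 → nearest is B
(2, -3) — d to each: A:9, B:13, C:14, D:9, E:7, F:14 → nearest is E
(10, 8) — d to each: A:10, B:2, C:19, D:20, E:18, F:22 → nearest is B
Tally — B:3, C:1, E:1. B captures the most (3).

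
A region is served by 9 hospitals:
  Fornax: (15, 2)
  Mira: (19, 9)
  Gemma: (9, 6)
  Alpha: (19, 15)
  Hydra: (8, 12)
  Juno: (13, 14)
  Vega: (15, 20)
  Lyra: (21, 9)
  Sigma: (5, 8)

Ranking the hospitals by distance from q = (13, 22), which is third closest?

Since √ is increasing, it suffices to compare squared distances:
d²(q, Fornax) = (13−15)² + (22−2)² = 4 + 400 = 404
d²(q, Mira) = (13−19)² + (22−9)² = 36 + 169 = 205
d²(q, Gemma) = (13−9)² + (22−6)² = 16 + 256 = 272
d²(q, Alpha) = (13−19)² + (22−15)² = 36 + 49 = 85
d²(q, Hydra) = (13−8)² + (22−12)² = 25 + 100 = 125
d²(q, Juno) = (13−13)² + (22−14)² = 0 + 64 = 64
d²(q, Vega) = (13−15)² + (22−20)² = 4 + 4 = 8
d²(q, Lyra) = (13−21)² + (22−9)² = 64 + 169 = 233
d²(q, Sigma) = (13−5)² + (22−8)² = 64 + 196 = 260
Sorted ascending: Vega, Juno, Alpha, Hydra, … — the third-nearest is Alpha.

Alpha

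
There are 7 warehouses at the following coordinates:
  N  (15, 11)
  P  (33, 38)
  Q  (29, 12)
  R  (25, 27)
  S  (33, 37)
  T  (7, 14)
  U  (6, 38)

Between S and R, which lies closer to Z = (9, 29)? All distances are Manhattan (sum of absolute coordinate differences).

d(Z,S) = |9−33| + |29−37| = 24 + 8 = 32
d(Z,R) = |9−25| + |29−27| = 16 + 2 = 18
32 > 18, so R is closer.

R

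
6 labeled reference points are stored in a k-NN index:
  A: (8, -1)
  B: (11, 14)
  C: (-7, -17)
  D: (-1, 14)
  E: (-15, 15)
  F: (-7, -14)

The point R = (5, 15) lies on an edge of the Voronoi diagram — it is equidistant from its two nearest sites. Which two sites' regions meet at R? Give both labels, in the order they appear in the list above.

Squared distances from R to each site:
|RA|² = (5−8)² + (15−(-1))² = 9 + 256 = 265
|RB|² = (5−11)² + (15−14)² = 36 + 1 = 37
|RC|² = (5−(-7))² + (15−(-17))² = 144 + 1024 = 1168
|RD|² = (5−(-1))² + (15−14)² = 36 + 1 = 37
|RE|² = (5−(-15))² + (15−15)² = 400 + 0 = 400
|RF|² = (5−(-7))² + (15−(-14))² = 144 + 841 = 985
R is equidistant from B and D (both at squared distance 37), and every other site is strictly farther — so R lies on the B–D Voronoi edge.

B and D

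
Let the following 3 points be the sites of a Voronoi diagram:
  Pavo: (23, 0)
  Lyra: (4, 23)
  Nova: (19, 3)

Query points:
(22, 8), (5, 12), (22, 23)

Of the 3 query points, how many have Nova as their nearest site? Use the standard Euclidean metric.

(22, 8) — d² to each: Pavo:65, Lyra:549, Nova:34 → nearest is Nova
(5, 12) — d² to each: Pavo:468, Lyra:122, Nova:277 → nearest is Lyra
(22, 23) — d² to each: Pavo:530, Lyra:324, Nova:409 → nearest is Lyra
1 of the 3 points has Nova as nearest.

1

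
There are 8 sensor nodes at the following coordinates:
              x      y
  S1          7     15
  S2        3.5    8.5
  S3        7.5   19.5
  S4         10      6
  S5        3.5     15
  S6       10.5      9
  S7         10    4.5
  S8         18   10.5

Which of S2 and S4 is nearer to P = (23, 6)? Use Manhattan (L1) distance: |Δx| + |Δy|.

S4

d(P,S2) = |23−3.5| + |6−8.5| = 19.5 + 2.5 = 22
d(P,S4) = |23−10| + |6−6| = 13 + 0 = 13
22 > 13, so S4 is closer.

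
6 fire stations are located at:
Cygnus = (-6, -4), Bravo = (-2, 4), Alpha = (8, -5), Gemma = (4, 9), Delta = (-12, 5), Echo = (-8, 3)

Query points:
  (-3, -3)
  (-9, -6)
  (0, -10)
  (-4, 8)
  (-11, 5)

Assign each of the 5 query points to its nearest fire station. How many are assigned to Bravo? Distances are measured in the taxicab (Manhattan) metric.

(-3, -3) — d to each: Cygnus:4, Bravo:8, Alpha:13, Gemma:19, Delta:17, Echo:11 → nearest is Cygnus
(-9, -6) — d to each: Cygnus:5, Bravo:17, Alpha:18, Gemma:28, Delta:14, Echo:10 → nearest is Cygnus
(0, -10) — d to each: Cygnus:12, Bravo:16, Alpha:13, Gemma:23, Delta:27, Echo:21 → nearest is Cygnus
(-4, 8) — d to each: Cygnus:14, Bravo:6, Alpha:25, Gemma:9, Delta:11, Echo:9 → nearest is Bravo
(-11, 5) — d to each: Cygnus:14, Bravo:10, Alpha:29, Gemma:19, Delta:1, Echo:5 → nearest is Delta
1 of the 5 points has Bravo as nearest.

1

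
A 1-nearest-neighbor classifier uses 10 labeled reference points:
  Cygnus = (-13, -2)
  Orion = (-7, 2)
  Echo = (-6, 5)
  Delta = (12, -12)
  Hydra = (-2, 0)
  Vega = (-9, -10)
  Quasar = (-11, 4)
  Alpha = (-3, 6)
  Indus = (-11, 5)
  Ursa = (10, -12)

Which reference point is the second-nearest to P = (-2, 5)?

Compare squared distances (the ordering matches that of the actual distances):
d²(P, Cygnus) = (-2−(-13))² + (5−(-2))² = 121 + 49 = 170
d²(P, Orion) = (-2−(-7))² + (5−2)² = 25 + 9 = 34
d²(P, Echo) = (-2−(-6))² + (5−5)² = 16 + 0 = 16
d²(P, Delta) = (-2−12)² + (5−(-12))² = 196 + 289 = 485
d²(P, Hydra) = (-2−(-2))² + (5−0)² = 0 + 25 = 25
d²(P, Vega) = (-2−(-9))² + (5−(-10))² = 49 + 225 = 274
d²(P, Quasar) = (-2−(-11))² + (5−4)² = 81 + 1 = 82
d²(P, Alpha) = (-2−(-3))² + (5−6)² = 1 + 1 = 2
d²(P, Indus) = (-2−(-11))² + (5−5)² = 81 + 0 = 81
d²(P, Ursa) = (-2−10)² + (5−(-12))² = 144 + 289 = 433
Sorted ascending: Alpha, Echo, Hydra, … — the second-nearest is Echo.

Echo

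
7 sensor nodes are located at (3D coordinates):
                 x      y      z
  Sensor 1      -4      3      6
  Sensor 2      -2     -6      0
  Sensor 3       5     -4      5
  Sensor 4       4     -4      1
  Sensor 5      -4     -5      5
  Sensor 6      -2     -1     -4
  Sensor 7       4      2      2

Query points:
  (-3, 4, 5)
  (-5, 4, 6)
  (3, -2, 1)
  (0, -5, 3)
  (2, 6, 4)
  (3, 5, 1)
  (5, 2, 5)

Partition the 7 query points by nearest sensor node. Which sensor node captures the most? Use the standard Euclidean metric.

Sensor 7

(-3, 4, 5) — d² to each: Sensor 1:3, Sensor 2:126, Sensor 3:128, Sensor 4:129, Sensor 5:82, Sensor 6:107, Sensor 7:62 → nearest is Sensor 1
(-5, 4, 6) — d² to each: Sensor 1:2, Sensor 2:145, Sensor 3:165, Sensor 4:170, Sensor 5:83, Sensor 6:134, Sensor 7:101 → nearest is Sensor 1
(3, -2, 1) — d² to each: Sensor 1:99, Sensor 2:42, Sensor 3:24, Sensor 4:5, Sensor 5:74, Sensor 6:51, Sensor 7:18 → nearest is Sensor 4
(0, -5, 3) — d² to each: Sensor 1:89, Sensor 2:14, Sensor 3:30, Sensor 4:21, Sensor 5:20, Sensor 6:69, Sensor 7:66 → nearest is Sensor 2
(2, 6, 4) — d² to each: Sensor 1:49, Sensor 2:176, Sensor 3:110, Sensor 4:113, Sensor 5:158, Sensor 6:129, Sensor 7:24 → nearest is Sensor 7
(3, 5, 1) — d² to each: Sensor 1:78, Sensor 2:147, Sensor 3:101, Sensor 4:82, Sensor 5:165, Sensor 6:86, Sensor 7:11 → nearest is Sensor 7
(5, 2, 5) — d² to each: Sensor 1:83, Sensor 2:138, Sensor 3:36, Sensor 4:53, Sensor 5:130, Sensor 6:139, Sensor 7:10 → nearest is Sensor 7
Tally — Sensor 1:2, Sensor 2:1, Sensor 4:1, Sensor 7:3. Sensor 7 captures the most (3).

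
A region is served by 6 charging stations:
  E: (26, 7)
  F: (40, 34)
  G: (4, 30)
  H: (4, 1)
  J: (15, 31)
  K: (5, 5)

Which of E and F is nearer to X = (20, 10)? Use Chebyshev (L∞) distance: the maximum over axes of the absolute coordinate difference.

E

d(X,E) = max(6, 3) = 6
d(X,F) = max(20, 24) = 24
6 < 24, so E is closer.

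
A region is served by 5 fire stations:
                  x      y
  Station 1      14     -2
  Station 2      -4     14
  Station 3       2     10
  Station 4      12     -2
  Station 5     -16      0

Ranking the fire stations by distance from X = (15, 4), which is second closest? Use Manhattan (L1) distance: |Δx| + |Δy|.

d(X, Station 1) = |15−14| + |4−(-2)| = 1 + 6 = 7
d(X, Station 2) = |15−(-4)| + |4−14| = 19 + 10 = 29
d(X, Station 3) = |15−2| + |4−10| = 13 + 6 = 19
d(X, Station 4) = |15−12| + |4−(-2)| = 3 + 6 = 9
d(X, Station 5) = |15−(-16)| + |4−0| = 31 + 4 = 35
Sorted ascending: Station 1, Station 4, Station 3, … — the second-nearest is Station 4.

Station 4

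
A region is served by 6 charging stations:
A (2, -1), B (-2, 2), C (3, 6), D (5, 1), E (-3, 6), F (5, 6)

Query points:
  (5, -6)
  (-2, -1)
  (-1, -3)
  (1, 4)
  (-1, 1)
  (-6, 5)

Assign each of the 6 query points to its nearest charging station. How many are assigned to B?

(5, -6) — d² to each: A:34, B:113, C:148, D:49, E:208, F:144 → nearest is A
(-2, -1) — d² to each: A:16, B:9, C:74, D:53, E:50, F:98 → nearest is B
(-1, -3) — d² to each: A:13, B:26, C:97, D:52, E:85, F:117 → nearest is A
(1, 4) — d² to each: A:26, B:13, C:8, D:25, E:20, F:20 → nearest is C
(-1, 1) — d² to each: A:13, B:2, C:41, D:36, E:29, F:61 → nearest is B
(-6, 5) — d² to each: A:100, B:25, C:82, D:137, E:10, F:122 → nearest is E
2 of the 6 points have B as nearest.

2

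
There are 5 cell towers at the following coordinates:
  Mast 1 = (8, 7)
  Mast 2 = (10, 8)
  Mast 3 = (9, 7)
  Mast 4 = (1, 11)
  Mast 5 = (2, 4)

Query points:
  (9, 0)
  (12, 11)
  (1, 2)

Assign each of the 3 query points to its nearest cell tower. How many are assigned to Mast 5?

1

(9, 0) — d² to each: Mast 1:50, Mast 2:65, Mast 3:49, Mast 4:185, Mast 5:65 → nearest is Mast 3
(12, 11) — d² to each: Mast 1:32, Mast 2:13, Mast 3:25, Mast 4:121, Mast 5:149 → nearest is Mast 2
(1, 2) — d² to each: Mast 1:74, Mast 2:117, Mast 3:89, Mast 4:81, Mast 5:5 → nearest is Mast 5
1 of the 3 points has Mast 5 as nearest.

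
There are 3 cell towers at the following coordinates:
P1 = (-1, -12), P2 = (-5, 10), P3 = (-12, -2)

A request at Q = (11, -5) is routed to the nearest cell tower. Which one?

Since √ is increasing, it suffices to compare squared distances:
|QP1|² = 144 + 49 = 193
|QP2|² = 256 + 225 = 481
|QP3|² = 529 + 9 = 538
The smallest is to P1, so Q lies in the Voronoi region of P1.

P1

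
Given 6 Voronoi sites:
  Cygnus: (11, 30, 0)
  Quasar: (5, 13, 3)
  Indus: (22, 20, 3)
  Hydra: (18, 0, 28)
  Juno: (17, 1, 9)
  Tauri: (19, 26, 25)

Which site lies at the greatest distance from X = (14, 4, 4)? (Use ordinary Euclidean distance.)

Compare squared distances (the ordering matches that of the actual distances):
d²(X, Cygnus) = (14−11)² + (4−30)² + (4−0)² = 9 + 676 + 16 = 701
d²(X, Quasar) = (14−5)² + (4−13)² + (4−3)² = 81 + 81 + 1 = 163
d²(X, Indus) = (14−22)² + (4−20)² + (4−3)² = 64 + 256 + 1 = 321
d²(X, Hydra) = (14−18)² + (4−0)² + (4−28)² = 16 + 16 + 576 = 608
d²(X, Juno) = (14−17)² + (4−1)² + (4−9)² = 9 + 9 + 25 = 43
d²(X, Tauri) = (14−19)² + (4−26)² + (4−25)² = 25 + 484 + 441 = 950
The largest is to Tauri.

Tauri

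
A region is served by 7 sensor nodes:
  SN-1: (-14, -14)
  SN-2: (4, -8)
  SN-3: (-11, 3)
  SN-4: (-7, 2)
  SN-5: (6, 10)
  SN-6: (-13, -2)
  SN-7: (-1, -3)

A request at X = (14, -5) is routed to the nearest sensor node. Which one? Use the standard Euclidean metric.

Compare squared distances (the ordering matches that of the actual distances):
d²(X, SN-1) = 784 + 81 = 865
d²(X, SN-2) = 100 + 9 = 109
d²(X, SN-3) = 625 + 64 = 689
d²(X, SN-4) = 441 + 49 = 490
d²(X, SN-5) = 64 + 225 = 289
d²(X, SN-6) = 729 + 9 = 738
d²(X, SN-7) = 225 + 4 = 229
SN-2 is nearest.

SN-2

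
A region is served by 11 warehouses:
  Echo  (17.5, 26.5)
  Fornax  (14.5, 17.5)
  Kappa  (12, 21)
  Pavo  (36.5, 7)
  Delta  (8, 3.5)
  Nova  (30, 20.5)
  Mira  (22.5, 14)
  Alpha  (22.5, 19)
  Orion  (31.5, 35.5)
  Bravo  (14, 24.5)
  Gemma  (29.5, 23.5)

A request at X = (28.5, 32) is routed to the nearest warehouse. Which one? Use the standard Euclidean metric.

Orion

Squared Euclidean distances:
d²(X, Echo) = (28.5−17.5)² + (32−26.5)² = 121 + 30.25 = 151.25
d²(X, Fornax) = (28.5−14.5)² + (32−17.5)² = 196 + 210.25 = 406.25
d²(X, Kappa) = (28.5−12)² + (32−21)² = 272.25 + 121 = 393.25
d²(X, Pavo) = (28.5−36.5)² + (32−7)² = 64 + 625 = 689
d²(X, Delta) = (28.5−8)² + (32−3.5)² = 420.25 + 812.25 = 1232.5
d²(X, Nova) = (28.5−30)² + (32−20.5)² = 2.25 + 132.25 = 134.5
d²(X, Mira) = (28.5−22.5)² + (32−14)² = 36 + 324 = 360
d²(X, Alpha) = (28.5−22.5)² + (32−19)² = 36 + 169 = 205
d²(X, Orion) = (28.5−31.5)² + (32−35.5)² = 9 + 12.25 = 21.25
d²(X, Bravo) = (28.5−14)² + (32−24.5)² = 210.25 + 56.25 = 266.5
d²(X, Gemma) = (28.5−29.5)² + (32−23.5)² = 1 + 72.25 = 73.25
Orion is nearest.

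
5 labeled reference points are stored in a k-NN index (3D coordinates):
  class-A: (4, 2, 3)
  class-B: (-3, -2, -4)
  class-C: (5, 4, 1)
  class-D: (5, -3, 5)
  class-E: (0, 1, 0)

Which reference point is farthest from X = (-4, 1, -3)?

Since √ is increasing, it suffices to compare squared distances:
d²(X, class-A) = 64 + 1 + 36 = 101
d²(X, class-B) = 1 + 9 + 1 = 11
d²(X, class-C) = 81 + 9 + 16 = 106
d²(X, class-D) = 81 + 16 + 64 = 161
d²(X, class-E) = 16 + 0 + 9 = 25
The largest is to class-D.

class-D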